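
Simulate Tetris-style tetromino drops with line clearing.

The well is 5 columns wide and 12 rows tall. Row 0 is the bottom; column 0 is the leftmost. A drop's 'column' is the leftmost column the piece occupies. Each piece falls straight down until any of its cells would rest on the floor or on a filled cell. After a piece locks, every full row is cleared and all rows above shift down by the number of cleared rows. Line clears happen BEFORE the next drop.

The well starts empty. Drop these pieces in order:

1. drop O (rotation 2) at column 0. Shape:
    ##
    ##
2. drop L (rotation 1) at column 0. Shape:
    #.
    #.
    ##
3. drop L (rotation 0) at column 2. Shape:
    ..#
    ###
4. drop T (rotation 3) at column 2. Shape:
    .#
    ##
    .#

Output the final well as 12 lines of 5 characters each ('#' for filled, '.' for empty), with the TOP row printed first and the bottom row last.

Answer: .....
.....
.....
.....
.....
.....
.....
.....
#....
#..#.
####.
##.##

Derivation:
Drop 1: O rot2 at col 0 lands with bottom-row=0; cleared 0 line(s) (total 0); column heights now [2 2 0 0 0], max=2
Drop 2: L rot1 at col 0 lands with bottom-row=2; cleared 0 line(s) (total 0); column heights now [5 3 0 0 0], max=5
Drop 3: L rot0 at col 2 lands with bottom-row=0; cleared 1 line(s) (total 1); column heights now [4 2 0 0 1], max=4
Drop 4: T rot3 at col 2 lands with bottom-row=0; cleared 0 line(s) (total 1); column heights now [4 2 2 3 1], max=4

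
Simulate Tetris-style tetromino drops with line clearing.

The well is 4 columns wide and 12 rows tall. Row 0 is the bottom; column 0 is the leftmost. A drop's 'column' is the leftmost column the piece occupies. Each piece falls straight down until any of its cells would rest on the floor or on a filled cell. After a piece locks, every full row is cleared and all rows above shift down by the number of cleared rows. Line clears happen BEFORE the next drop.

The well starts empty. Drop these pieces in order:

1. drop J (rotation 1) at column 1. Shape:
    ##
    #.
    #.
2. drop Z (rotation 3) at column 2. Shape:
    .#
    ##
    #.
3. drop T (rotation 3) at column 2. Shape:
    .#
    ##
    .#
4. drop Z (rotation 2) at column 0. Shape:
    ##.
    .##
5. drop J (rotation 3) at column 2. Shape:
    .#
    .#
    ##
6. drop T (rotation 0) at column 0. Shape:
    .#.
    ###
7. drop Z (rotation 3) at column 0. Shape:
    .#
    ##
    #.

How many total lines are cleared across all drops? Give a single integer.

Drop 1: J rot1 at col 1 lands with bottom-row=0; cleared 0 line(s) (total 0); column heights now [0 3 3 0], max=3
Drop 2: Z rot3 at col 2 lands with bottom-row=3; cleared 0 line(s) (total 0); column heights now [0 3 5 6], max=6
Drop 3: T rot3 at col 2 lands with bottom-row=6; cleared 0 line(s) (total 0); column heights now [0 3 8 9], max=9
Drop 4: Z rot2 at col 0 lands with bottom-row=8; cleared 0 line(s) (total 0); column heights now [10 10 9 9], max=10
Drop 5: J rot3 at col 2 lands with bottom-row=9; cleared 1 line(s) (total 1); column heights now [0 9 9 11], max=11
Drop 6: T rot0 at col 0 lands with bottom-row=9; cleared 1 line(s) (total 2); column heights now [0 10 9 10], max=10
Drop 7: Z rot3 at col 0 lands with bottom-row=9; cleared 0 line(s) (total 2); column heights now [11 12 9 10], max=12

Answer: 2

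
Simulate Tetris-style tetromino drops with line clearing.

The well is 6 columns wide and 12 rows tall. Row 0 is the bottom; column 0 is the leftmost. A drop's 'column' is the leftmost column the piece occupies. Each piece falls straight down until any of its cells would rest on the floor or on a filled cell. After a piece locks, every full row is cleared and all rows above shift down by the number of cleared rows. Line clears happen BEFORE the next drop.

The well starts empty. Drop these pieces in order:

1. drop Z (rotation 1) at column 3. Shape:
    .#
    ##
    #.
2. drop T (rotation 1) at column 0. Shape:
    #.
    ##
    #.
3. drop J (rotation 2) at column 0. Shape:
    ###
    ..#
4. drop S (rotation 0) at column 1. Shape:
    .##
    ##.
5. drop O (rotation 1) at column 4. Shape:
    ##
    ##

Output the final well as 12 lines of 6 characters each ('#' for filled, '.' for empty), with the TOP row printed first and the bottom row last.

Drop 1: Z rot1 at col 3 lands with bottom-row=0; cleared 0 line(s) (total 0); column heights now [0 0 0 2 3 0], max=3
Drop 2: T rot1 at col 0 lands with bottom-row=0; cleared 0 line(s) (total 0); column heights now [3 2 0 2 3 0], max=3
Drop 3: J rot2 at col 0 lands with bottom-row=2; cleared 0 line(s) (total 0); column heights now [4 4 4 2 3 0], max=4
Drop 4: S rot0 at col 1 lands with bottom-row=4; cleared 0 line(s) (total 0); column heights now [4 5 6 6 3 0], max=6
Drop 5: O rot1 at col 4 lands with bottom-row=3; cleared 0 line(s) (total 0); column heights now [4 5 6 6 5 5], max=6

Answer: ......
......
......
......
......
......
..##..
.##.##
###.##
#.#.#.
##.##.
#..#..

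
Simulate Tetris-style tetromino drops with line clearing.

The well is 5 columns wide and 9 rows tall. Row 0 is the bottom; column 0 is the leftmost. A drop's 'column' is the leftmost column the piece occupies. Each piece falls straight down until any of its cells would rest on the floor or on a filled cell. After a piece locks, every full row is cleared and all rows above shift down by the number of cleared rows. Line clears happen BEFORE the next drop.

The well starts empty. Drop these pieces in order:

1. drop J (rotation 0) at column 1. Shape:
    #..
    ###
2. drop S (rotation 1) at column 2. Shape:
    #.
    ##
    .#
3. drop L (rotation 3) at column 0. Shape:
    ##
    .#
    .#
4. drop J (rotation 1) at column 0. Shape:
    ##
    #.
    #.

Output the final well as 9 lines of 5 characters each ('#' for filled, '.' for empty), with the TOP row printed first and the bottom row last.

Drop 1: J rot0 at col 1 lands with bottom-row=0; cleared 0 line(s) (total 0); column heights now [0 2 1 1 0], max=2
Drop 2: S rot1 at col 2 lands with bottom-row=1; cleared 0 line(s) (total 0); column heights now [0 2 4 3 0], max=4
Drop 3: L rot3 at col 0 lands with bottom-row=2; cleared 0 line(s) (total 0); column heights now [5 5 4 3 0], max=5
Drop 4: J rot1 at col 0 lands with bottom-row=5; cleared 0 line(s) (total 0); column heights now [8 8 4 3 0], max=8

Answer: .....
##...
#....
#....
##...
.##..
.###.
.#.#.
.###.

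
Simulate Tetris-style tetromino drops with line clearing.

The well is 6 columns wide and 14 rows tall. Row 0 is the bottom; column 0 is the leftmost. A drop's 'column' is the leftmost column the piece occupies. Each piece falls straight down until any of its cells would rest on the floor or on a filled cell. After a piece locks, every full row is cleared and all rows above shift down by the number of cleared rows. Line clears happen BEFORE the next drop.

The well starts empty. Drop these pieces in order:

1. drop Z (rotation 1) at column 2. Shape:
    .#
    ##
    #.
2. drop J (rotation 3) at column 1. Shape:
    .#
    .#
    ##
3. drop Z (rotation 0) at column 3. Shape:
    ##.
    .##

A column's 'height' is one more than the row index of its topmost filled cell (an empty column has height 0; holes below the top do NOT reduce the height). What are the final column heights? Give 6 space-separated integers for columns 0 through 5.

Answer: 0 3 5 4 4 3

Derivation:
Drop 1: Z rot1 at col 2 lands with bottom-row=0; cleared 0 line(s) (total 0); column heights now [0 0 2 3 0 0], max=3
Drop 2: J rot3 at col 1 lands with bottom-row=2; cleared 0 line(s) (total 0); column heights now [0 3 5 3 0 0], max=5
Drop 3: Z rot0 at col 3 lands with bottom-row=2; cleared 0 line(s) (total 0); column heights now [0 3 5 4 4 3], max=5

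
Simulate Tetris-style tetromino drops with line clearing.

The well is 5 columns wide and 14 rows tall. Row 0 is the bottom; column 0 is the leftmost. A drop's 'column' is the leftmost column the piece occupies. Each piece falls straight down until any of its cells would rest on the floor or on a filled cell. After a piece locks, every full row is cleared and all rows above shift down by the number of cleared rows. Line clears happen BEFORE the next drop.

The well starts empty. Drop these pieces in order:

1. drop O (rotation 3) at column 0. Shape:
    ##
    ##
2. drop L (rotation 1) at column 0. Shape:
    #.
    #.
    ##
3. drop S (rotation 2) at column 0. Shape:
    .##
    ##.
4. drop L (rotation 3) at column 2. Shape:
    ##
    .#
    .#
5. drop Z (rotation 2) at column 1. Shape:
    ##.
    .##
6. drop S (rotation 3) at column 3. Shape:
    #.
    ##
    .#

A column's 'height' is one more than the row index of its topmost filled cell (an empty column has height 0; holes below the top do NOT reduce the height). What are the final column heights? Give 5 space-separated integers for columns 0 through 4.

Answer: 6 10 10 11 10

Derivation:
Drop 1: O rot3 at col 0 lands with bottom-row=0; cleared 0 line(s) (total 0); column heights now [2 2 0 0 0], max=2
Drop 2: L rot1 at col 0 lands with bottom-row=2; cleared 0 line(s) (total 0); column heights now [5 3 0 0 0], max=5
Drop 3: S rot2 at col 0 lands with bottom-row=5; cleared 0 line(s) (total 0); column heights now [6 7 7 0 0], max=7
Drop 4: L rot3 at col 2 lands with bottom-row=5; cleared 0 line(s) (total 0); column heights now [6 7 8 8 0], max=8
Drop 5: Z rot2 at col 1 lands with bottom-row=8; cleared 0 line(s) (total 0); column heights now [6 10 10 9 0], max=10
Drop 6: S rot3 at col 3 lands with bottom-row=8; cleared 0 line(s) (total 0); column heights now [6 10 10 11 10], max=11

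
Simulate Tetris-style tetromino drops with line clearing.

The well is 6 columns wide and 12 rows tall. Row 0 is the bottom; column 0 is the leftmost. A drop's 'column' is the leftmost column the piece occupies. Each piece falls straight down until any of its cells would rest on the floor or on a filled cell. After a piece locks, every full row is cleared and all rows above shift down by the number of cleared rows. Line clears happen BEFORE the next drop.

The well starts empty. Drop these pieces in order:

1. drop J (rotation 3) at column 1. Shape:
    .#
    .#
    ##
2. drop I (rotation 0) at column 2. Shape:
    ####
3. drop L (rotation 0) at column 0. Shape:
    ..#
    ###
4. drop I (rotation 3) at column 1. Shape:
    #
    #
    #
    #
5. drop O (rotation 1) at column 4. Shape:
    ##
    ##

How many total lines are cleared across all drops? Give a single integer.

Drop 1: J rot3 at col 1 lands with bottom-row=0; cleared 0 line(s) (total 0); column heights now [0 1 3 0 0 0], max=3
Drop 2: I rot0 at col 2 lands with bottom-row=3; cleared 0 line(s) (total 0); column heights now [0 1 4 4 4 4], max=4
Drop 3: L rot0 at col 0 lands with bottom-row=4; cleared 0 line(s) (total 0); column heights now [5 5 6 4 4 4], max=6
Drop 4: I rot3 at col 1 lands with bottom-row=5; cleared 0 line(s) (total 0); column heights now [5 9 6 4 4 4], max=9
Drop 5: O rot1 at col 4 lands with bottom-row=4; cleared 0 line(s) (total 0); column heights now [5 9 6 4 6 6], max=9

Answer: 0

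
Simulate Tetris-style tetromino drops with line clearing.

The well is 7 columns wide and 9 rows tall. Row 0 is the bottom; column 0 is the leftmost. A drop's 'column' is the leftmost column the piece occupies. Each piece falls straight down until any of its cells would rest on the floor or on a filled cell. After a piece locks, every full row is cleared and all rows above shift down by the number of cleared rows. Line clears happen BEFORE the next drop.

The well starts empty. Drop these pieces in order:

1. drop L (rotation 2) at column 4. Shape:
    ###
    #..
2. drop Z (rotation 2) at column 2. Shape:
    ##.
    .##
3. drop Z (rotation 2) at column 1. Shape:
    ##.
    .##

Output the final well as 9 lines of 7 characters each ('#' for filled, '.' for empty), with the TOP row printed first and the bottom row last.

Drop 1: L rot2 at col 4 lands with bottom-row=0; cleared 0 line(s) (total 0); column heights now [0 0 0 0 2 2 2], max=2
Drop 2: Z rot2 at col 2 lands with bottom-row=2; cleared 0 line(s) (total 0); column heights now [0 0 4 4 3 2 2], max=4
Drop 3: Z rot2 at col 1 lands with bottom-row=4; cleared 0 line(s) (total 0); column heights now [0 6 6 5 3 2 2], max=6

Answer: .......
.......
.......
.##....
..##...
..##...
...##..
....###
....#..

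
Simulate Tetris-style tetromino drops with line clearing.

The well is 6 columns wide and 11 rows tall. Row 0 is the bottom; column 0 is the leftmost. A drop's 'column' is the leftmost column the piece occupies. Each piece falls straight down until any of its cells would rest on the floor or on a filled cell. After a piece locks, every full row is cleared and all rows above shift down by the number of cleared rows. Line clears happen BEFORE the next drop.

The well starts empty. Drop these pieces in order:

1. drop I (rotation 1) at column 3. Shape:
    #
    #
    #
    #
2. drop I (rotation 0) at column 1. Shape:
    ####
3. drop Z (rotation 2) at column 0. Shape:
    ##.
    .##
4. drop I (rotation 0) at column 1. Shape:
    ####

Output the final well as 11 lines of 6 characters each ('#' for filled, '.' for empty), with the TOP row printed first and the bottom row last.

Answer: ......
......
......
.####.
##....
.##...
.####.
...#..
...#..
...#..
...#..

Derivation:
Drop 1: I rot1 at col 3 lands with bottom-row=0; cleared 0 line(s) (total 0); column heights now [0 0 0 4 0 0], max=4
Drop 2: I rot0 at col 1 lands with bottom-row=4; cleared 0 line(s) (total 0); column heights now [0 5 5 5 5 0], max=5
Drop 3: Z rot2 at col 0 lands with bottom-row=5; cleared 0 line(s) (total 0); column heights now [7 7 6 5 5 0], max=7
Drop 4: I rot0 at col 1 lands with bottom-row=7; cleared 0 line(s) (total 0); column heights now [7 8 8 8 8 0], max=8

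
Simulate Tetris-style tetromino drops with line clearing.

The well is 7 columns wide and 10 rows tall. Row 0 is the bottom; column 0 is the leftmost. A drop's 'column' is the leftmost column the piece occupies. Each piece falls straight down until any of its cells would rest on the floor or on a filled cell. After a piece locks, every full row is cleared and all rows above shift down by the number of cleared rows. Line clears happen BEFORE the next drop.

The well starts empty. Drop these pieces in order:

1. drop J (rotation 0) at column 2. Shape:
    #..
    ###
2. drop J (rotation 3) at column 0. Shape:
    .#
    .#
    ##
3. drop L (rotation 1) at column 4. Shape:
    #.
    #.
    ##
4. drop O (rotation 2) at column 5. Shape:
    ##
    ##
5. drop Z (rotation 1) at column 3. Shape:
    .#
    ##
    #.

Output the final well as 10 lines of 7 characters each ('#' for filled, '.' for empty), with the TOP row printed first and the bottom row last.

Drop 1: J rot0 at col 2 lands with bottom-row=0; cleared 0 line(s) (total 0); column heights now [0 0 2 1 1 0 0], max=2
Drop 2: J rot3 at col 0 lands with bottom-row=0; cleared 0 line(s) (total 0); column heights now [1 3 2 1 1 0 0], max=3
Drop 3: L rot1 at col 4 lands with bottom-row=1; cleared 0 line(s) (total 0); column heights now [1 3 2 1 4 2 0], max=4
Drop 4: O rot2 at col 5 lands with bottom-row=2; cleared 0 line(s) (total 0); column heights now [1 3 2 1 4 4 4], max=4
Drop 5: Z rot1 at col 3 lands with bottom-row=3; cleared 0 line(s) (total 0); column heights now [1 3 2 5 6 4 4], max=6

Answer: .......
.......
.......
.......
....#..
...##..
...####
.#..###
.##.##.
#####..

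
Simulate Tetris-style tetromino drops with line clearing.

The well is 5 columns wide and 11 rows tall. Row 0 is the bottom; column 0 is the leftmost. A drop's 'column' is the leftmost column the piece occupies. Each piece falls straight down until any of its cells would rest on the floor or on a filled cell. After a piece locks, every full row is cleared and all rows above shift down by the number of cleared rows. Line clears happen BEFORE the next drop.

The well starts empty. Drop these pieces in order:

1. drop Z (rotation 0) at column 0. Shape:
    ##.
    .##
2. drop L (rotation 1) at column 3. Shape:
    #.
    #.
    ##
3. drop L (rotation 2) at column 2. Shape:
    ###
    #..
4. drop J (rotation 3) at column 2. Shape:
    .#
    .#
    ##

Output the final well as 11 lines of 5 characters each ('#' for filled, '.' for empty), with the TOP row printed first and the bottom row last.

Drop 1: Z rot0 at col 0 lands with bottom-row=0; cleared 0 line(s) (total 0); column heights now [2 2 1 0 0], max=2
Drop 2: L rot1 at col 3 lands with bottom-row=0; cleared 0 line(s) (total 0); column heights now [2 2 1 3 1], max=3
Drop 3: L rot2 at col 2 lands with bottom-row=2; cleared 0 line(s) (total 0); column heights now [2 2 4 4 4], max=4
Drop 4: J rot3 at col 2 lands with bottom-row=4; cleared 0 line(s) (total 0); column heights now [2 2 5 7 4], max=7

Answer: .....
.....
.....
.....
...#.
...#.
..##.
..###
..##.
##.#.
.####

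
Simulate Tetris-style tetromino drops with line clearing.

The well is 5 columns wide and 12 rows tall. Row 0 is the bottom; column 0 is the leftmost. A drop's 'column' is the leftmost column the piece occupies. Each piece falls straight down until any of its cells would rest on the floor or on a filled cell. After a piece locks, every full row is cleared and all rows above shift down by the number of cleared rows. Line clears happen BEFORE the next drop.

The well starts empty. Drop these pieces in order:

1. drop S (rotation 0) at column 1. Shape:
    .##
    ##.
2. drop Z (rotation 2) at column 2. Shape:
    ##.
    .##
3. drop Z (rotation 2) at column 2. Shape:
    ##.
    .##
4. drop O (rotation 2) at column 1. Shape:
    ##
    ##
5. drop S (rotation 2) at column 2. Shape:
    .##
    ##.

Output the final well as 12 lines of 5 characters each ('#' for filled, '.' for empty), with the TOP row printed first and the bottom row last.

Answer: .....
.....
...##
..##.
.##..
.##..
..##.
...##
..##.
...##
..##.
.##..

Derivation:
Drop 1: S rot0 at col 1 lands with bottom-row=0; cleared 0 line(s) (total 0); column heights now [0 1 2 2 0], max=2
Drop 2: Z rot2 at col 2 lands with bottom-row=2; cleared 0 line(s) (total 0); column heights now [0 1 4 4 3], max=4
Drop 3: Z rot2 at col 2 lands with bottom-row=4; cleared 0 line(s) (total 0); column heights now [0 1 6 6 5], max=6
Drop 4: O rot2 at col 1 lands with bottom-row=6; cleared 0 line(s) (total 0); column heights now [0 8 8 6 5], max=8
Drop 5: S rot2 at col 2 lands with bottom-row=8; cleared 0 line(s) (total 0); column heights now [0 8 9 10 10], max=10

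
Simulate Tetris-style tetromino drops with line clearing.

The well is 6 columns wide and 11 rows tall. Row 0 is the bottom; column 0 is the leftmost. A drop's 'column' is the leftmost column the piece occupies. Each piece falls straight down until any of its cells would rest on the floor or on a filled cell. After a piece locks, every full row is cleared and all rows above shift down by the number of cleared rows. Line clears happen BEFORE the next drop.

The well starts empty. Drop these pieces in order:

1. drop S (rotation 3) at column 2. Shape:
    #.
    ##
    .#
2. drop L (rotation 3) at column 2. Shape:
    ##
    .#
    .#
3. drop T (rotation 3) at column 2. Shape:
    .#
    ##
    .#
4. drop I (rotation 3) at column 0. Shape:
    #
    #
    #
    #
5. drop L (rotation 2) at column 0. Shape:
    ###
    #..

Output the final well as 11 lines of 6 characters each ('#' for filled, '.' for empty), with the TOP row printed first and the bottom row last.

Drop 1: S rot3 at col 2 lands with bottom-row=0; cleared 0 line(s) (total 0); column heights now [0 0 3 2 0 0], max=3
Drop 2: L rot3 at col 2 lands with bottom-row=2; cleared 0 line(s) (total 0); column heights now [0 0 5 5 0 0], max=5
Drop 3: T rot3 at col 2 lands with bottom-row=5; cleared 0 line(s) (total 0); column heights now [0 0 7 8 0 0], max=8
Drop 4: I rot3 at col 0 lands with bottom-row=0; cleared 0 line(s) (total 0); column heights now [4 0 7 8 0 0], max=8
Drop 5: L rot2 at col 0 lands with bottom-row=6; cleared 0 line(s) (total 0); column heights now [8 8 8 8 0 0], max=8

Answer: ......
......
......
####..
#.##..
...#..
..##..
#..#..
#.##..
#.##..
#..#..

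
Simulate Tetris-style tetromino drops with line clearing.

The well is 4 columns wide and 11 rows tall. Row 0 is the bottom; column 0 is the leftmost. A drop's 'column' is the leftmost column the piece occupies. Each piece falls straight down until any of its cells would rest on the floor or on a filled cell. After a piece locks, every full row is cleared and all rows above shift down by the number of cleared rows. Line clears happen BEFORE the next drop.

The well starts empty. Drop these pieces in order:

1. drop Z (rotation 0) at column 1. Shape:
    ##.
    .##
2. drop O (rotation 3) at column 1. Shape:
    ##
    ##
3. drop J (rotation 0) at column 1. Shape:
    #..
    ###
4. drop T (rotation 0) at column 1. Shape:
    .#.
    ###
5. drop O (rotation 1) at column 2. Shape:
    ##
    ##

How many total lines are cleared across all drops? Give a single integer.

Drop 1: Z rot0 at col 1 lands with bottom-row=0; cleared 0 line(s) (total 0); column heights now [0 2 2 1], max=2
Drop 2: O rot3 at col 1 lands with bottom-row=2; cleared 0 line(s) (total 0); column heights now [0 4 4 1], max=4
Drop 3: J rot0 at col 1 lands with bottom-row=4; cleared 0 line(s) (total 0); column heights now [0 6 5 5], max=6
Drop 4: T rot0 at col 1 lands with bottom-row=6; cleared 0 line(s) (total 0); column heights now [0 7 8 7], max=8
Drop 5: O rot1 at col 2 lands with bottom-row=8; cleared 0 line(s) (total 0); column heights now [0 7 10 10], max=10

Answer: 0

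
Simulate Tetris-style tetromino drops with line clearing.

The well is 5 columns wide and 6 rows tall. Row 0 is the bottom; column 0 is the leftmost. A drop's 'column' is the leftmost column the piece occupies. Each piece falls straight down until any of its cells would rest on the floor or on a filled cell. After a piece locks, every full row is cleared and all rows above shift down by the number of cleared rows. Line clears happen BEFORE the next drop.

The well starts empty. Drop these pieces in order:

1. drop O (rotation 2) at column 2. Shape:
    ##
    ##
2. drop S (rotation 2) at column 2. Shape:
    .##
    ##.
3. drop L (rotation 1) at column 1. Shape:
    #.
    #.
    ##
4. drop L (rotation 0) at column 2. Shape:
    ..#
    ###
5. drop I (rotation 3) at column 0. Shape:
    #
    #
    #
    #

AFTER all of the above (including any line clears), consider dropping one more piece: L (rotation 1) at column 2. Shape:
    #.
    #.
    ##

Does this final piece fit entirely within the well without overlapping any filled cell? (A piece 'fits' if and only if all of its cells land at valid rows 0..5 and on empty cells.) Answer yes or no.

Drop 1: O rot2 at col 2 lands with bottom-row=0; cleared 0 line(s) (total 0); column heights now [0 0 2 2 0], max=2
Drop 2: S rot2 at col 2 lands with bottom-row=2; cleared 0 line(s) (total 0); column heights now [0 0 3 4 4], max=4
Drop 3: L rot1 at col 1 lands with bottom-row=3; cleared 0 line(s) (total 0); column heights now [0 6 4 4 4], max=6
Drop 4: L rot0 at col 2 lands with bottom-row=4; cleared 0 line(s) (total 0); column heights now [0 6 5 5 6], max=6
Drop 5: I rot3 at col 0 lands with bottom-row=0; cleared 1 line(s) (total 1); column heights now [3 5 4 4 5], max=5
Test piece L rot1 at col 2 (width 2): heights before test = [3 5 4 4 5]; fits = False

Answer: no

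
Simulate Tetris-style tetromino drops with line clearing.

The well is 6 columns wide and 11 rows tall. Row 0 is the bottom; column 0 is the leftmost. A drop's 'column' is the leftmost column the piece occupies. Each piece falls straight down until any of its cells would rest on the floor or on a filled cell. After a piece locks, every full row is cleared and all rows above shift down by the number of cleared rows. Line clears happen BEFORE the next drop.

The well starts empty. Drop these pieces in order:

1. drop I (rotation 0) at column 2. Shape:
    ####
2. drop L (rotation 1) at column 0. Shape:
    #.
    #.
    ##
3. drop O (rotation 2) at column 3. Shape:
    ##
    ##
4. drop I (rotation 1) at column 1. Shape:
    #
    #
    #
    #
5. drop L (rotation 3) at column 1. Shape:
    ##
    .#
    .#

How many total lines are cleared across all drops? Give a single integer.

Answer: 1

Derivation:
Drop 1: I rot0 at col 2 lands with bottom-row=0; cleared 0 line(s) (total 0); column heights now [0 0 1 1 1 1], max=1
Drop 2: L rot1 at col 0 lands with bottom-row=0; cleared 1 line(s) (total 1); column heights now [2 0 0 0 0 0], max=2
Drop 3: O rot2 at col 3 lands with bottom-row=0; cleared 0 line(s) (total 1); column heights now [2 0 0 2 2 0], max=2
Drop 4: I rot1 at col 1 lands with bottom-row=0; cleared 0 line(s) (total 1); column heights now [2 4 0 2 2 0], max=4
Drop 5: L rot3 at col 1 lands with bottom-row=2; cleared 0 line(s) (total 1); column heights now [2 5 5 2 2 0], max=5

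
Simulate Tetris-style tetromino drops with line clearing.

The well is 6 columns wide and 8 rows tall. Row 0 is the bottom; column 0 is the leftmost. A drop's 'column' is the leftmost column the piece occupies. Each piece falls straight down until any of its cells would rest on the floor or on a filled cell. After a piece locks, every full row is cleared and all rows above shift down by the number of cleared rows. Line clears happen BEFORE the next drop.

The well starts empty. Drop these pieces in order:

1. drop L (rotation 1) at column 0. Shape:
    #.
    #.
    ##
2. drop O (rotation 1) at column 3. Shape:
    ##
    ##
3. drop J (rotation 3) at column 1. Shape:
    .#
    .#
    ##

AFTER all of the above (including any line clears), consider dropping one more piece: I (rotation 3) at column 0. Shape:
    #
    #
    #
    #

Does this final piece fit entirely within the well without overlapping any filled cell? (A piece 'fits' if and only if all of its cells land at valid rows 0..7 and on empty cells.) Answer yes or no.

Answer: yes

Derivation:
Drop 1: L rot1 at col 0 lands with bottom-row=0; cleared 0 line(s) (total 0); column heights now [3 1 0 0 0 0], max=3
Drop 2: O rot1 at col 3 lands with bottom-row=0; cleared 0 line(s) (total 0); column heights now [3 1 0 2 2 0], max=3
Drop 3: J rot3 at col 1 lands with bottom-row=1; cleared 0 line(s) (total 0); column heights now [3 2 4 2 2 0], max=4
Test piece I rot3 at col 0 (width 1): heights before test = [3 2 4 2 2 0]; fits = True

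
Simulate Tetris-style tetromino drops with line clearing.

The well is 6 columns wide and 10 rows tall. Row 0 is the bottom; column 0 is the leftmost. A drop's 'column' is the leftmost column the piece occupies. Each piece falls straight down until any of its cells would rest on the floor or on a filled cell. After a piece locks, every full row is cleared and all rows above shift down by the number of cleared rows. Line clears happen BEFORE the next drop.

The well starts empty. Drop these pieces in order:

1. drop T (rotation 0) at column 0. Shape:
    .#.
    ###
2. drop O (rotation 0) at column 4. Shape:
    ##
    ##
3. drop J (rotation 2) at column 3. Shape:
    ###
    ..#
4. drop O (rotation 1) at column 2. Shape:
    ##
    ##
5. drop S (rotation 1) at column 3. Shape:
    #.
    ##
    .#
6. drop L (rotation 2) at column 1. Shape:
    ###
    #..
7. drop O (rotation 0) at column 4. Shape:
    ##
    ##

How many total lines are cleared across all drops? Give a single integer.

Answer: 0

Derivation:
Drop 1: T rot0 at col 0 lands with bottom-row=0; cleared 0 line(s) (total 0); column heights now [1 2 1 0 0 0], max=2
Drop 2: O rot0 at col 4 lands with bottom-row=0; cleared 0 line(s) (total 0); column heights now [1 2 1 0 2 2], max=2
Drop 3: J rot2 at col 3 lands with bottom-row=2; cleared 0 line(s) (total 0); column heights now [1 2 1 4 4 4], max=4
Drop 4: O rot1 at col 2 lands with bottom-row=4; cleared 0 line(s) (total 0); column heights now [1 2 6 6 4 4], max=6
Drop 5: S rot1 at col 3 lands with bottom-row=5; cleared 0 line(s) (total 0); column heights now [1 2 6 8 7 4], max=8
Drop 6: L rot2 at col 1 lands with bottom-row=7; cleared 0 line(s) (total 0); column heights now [1 9 9 9 7 4], max=9
Drop 7: O rot0 at col 4 lands with bottom-row=7; cleared 0 line(s) (total 0); column heights now [1 9 9 9 9 9], max=9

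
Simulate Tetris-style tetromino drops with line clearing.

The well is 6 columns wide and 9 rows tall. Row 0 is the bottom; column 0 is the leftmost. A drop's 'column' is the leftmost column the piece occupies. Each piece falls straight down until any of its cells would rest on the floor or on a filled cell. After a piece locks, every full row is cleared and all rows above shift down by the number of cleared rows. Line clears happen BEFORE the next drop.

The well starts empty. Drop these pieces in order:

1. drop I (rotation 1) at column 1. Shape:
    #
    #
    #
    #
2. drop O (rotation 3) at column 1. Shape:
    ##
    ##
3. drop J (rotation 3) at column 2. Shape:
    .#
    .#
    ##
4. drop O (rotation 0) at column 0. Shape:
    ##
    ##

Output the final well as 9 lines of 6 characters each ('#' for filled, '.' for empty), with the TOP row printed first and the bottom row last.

Drop 1: I rot1 at col 1 lands with bottom-row=0; cleared 0 line(s) (total 0); column heights now [0 4 0 0 0 0], max=4
Drop 2: O rot3 at col 1 lands with bottom-row=4; cleared 0 line(s) (total 0); column heights now [0 6 6 0 0 0], max=6
Drop 3: J rot3 at col 2 lands with bottom-row=6; cleared 0 line(s) (total 0); column heights now [0 6 7 9 0 0], max=9
Drop 4: O rot0 at col 0 lands with bottom-row=6; cleared 0 line(s) (total 0); column heights now [8 8 7 9 0 0], max=9

Answer: ...#..
##.#..
####..
.##...
.##...
.#....
.#....
.#....
.#....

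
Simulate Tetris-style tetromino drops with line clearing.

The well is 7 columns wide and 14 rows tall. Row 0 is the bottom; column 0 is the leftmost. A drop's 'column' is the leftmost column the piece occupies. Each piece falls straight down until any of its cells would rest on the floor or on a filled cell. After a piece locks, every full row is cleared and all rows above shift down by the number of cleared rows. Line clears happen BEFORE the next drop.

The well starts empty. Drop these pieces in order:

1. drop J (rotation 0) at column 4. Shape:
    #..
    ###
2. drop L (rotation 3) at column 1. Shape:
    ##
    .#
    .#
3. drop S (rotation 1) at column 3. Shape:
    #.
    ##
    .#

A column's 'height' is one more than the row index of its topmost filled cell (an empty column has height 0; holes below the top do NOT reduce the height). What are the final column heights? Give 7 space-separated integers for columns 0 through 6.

Answer: 0 3 3 5 4 1 1

Derivation:
Drop 1: J rot0 at col 4 lands with bottom-row=0; cleared 0 line(s) (total 0); column heights now [0 0 0 0 2 1 1], max=2
Drop 2: L rot3 at col 1 lands with bottom-row=0; cleared 0 line(s) (total 0); column heights now [0 3 3 0 2 1 1], max=3
Drop 3: S rot1 at col 3 lands with bottom-row=2; cleared 0 line(s) (total 0); column heights now [0 3 3 5 4 1 1], max=5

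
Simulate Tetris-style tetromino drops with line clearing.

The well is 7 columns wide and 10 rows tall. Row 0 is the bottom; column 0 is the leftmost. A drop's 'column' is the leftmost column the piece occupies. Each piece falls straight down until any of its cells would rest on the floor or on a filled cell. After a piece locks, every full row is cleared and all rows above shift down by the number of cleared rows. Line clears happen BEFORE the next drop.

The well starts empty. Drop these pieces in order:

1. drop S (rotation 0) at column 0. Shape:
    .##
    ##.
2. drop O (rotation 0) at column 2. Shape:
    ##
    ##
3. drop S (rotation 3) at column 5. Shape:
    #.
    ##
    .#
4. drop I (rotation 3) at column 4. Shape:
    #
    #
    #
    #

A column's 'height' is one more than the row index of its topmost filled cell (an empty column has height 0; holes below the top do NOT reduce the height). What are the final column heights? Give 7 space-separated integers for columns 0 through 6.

Answer: 1 2 4 4 4 3 2

Derivation:
Drop 1: S rot0 at col 0 lands with bottom-row=0; cleared 0 line(s) (total 0); column heights now [1 2 2 0 0 0 0], max=2
Drop 2: O rot0 at col 2 lands with bottom-row=2; cleared 0 line(s) (total 0); column heights now [1 2 4 4 0 0 0], max=4
Drop 3: S rot3 at col 5 lands with bottom-row=0; cleared 0 line(s) (total 0); column heights now [1 2 4 4 0 3 2], max=4
Drop 4: I rot3 at col 4 lands with bottom-row=0; cleared 0 line(s) (total 0); column heights now [1 2 4 4 4 3 2], max=4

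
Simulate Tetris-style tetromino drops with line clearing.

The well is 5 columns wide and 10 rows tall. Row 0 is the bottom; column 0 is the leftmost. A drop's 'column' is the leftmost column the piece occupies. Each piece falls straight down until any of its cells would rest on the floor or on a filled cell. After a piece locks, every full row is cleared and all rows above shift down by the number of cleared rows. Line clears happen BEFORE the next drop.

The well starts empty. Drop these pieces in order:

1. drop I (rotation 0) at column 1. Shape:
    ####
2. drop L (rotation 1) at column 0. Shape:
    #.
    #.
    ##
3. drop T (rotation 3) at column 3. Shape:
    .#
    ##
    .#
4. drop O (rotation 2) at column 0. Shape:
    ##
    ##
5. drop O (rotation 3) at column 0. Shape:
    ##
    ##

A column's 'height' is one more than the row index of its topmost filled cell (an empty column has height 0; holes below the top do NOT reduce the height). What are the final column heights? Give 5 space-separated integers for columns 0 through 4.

Answer: 8 8 1 3 4

Derivation:
Drop 1: I rot0 at col 1 lands with bottom-row=0; cleared 0 line(s) (total 0); column heights now [0 1 1 1 1], max=1
Drop 2: L rot1 at col 0 lands with bottom-row=1; cleared 0 line(s) (total 0); column heights now [4 2 1 1 1], max=4
Drop 3: T rot3 at col 3 lands with bottom-row=1; cleared 0 line(s) (total 0); column heights now [4 2 1 3 4], max=4
Drop 4: O rot2 at col 0 lands with bottom-row=4; cleared 0 line(s) (total 0); column heights now [6 6 1 3 4], max=6
Drop 5: O rot3 at col 0 lands with bottom-row=6; cleared 0 line(s) (total 0); column heights now [8 8 1 3 4], max=8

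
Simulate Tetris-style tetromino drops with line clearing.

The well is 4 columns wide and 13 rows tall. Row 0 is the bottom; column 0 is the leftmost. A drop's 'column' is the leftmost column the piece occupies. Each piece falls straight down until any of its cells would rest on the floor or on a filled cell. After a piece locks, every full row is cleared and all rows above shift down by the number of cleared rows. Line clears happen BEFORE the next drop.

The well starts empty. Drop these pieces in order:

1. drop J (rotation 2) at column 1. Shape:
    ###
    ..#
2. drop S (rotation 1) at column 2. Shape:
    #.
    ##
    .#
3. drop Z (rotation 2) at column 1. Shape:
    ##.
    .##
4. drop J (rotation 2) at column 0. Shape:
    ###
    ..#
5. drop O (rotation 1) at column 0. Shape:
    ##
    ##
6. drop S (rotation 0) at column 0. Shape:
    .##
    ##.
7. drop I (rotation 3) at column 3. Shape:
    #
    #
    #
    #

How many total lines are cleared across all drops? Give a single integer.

Drop 1: J rot2 at col 1 lands with bottom-row=0; cleared 0 line(s) (total 0); column heights now [0 2 2 2], max=2
Drop 2: S rot1 at col 2 lands with bottom-row=2; cleared 0 line(s) (total 0); column heights now [0 2 5 4], max=5
Drop 3: Z rot2 at col 1 lands with bottom-row=5; cleared 0 line(s) (total 0); column heights now [0 7 7 6], max=7
Drop 4: J rot2 at col 0 lands with bottom-row=7; cleared 0 line(s) (total 0); column heights now [9 9 9 6], max=9
Drop 5: O rot1 at col 0 lands with bottom-row=9; cleared 0 line(s) (total 0); column heights now [11 11 9 6], max=11
Drop 6: S rot0 at col 0 lands with bottom-row=11; cleared 0 line(s) (total 0); column heights now [12 13 13 6], max=13
Drop 7: I rot3 at col 3 lands with bottom-row=6; cleared 1 line(s) (total 1); column heights now [11 12 12 9], max=12

Answer: 1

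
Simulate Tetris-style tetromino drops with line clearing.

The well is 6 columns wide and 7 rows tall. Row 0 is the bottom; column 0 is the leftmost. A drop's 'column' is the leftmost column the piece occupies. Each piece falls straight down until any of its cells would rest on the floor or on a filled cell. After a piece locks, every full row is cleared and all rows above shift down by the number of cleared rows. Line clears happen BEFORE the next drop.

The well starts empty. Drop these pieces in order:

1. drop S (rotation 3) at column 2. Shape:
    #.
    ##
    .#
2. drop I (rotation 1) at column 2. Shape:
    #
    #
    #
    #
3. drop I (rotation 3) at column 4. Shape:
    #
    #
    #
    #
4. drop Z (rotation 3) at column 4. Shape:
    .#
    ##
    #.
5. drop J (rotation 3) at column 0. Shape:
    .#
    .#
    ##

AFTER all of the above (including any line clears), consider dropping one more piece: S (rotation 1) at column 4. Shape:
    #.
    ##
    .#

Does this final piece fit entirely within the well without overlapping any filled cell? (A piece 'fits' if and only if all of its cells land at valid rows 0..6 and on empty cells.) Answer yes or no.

Drop 1: S rot3 at col 2 lands with bottom-row=0; cleared 0 line(s) (total 0); column heights now [0 0 3 2 0 0], max=3
Drop 2: I rot1 at col 2 lands with bottom-row=3; cleared 0 line(s) (total 0); column heights now [0 0 7 2 0 0], max=7
Drop 3: I rot3 at col 4 lands with bottom-row=0; cleared 0 line(s) (total 0); column heights now [0 0 7 2 4 0], max=7
Drop 4: Z rot3 at col 4 lands with bottom-row=4; cleared 0 line(s) (total 0); column heights now [0 0 7 2 6 7], max=7
Drop 5: J rot3 at col 0 lands with bottom-row=0; cleared 0 line(s) (total 0); column heights now [1 3 7 2 6 7], max=7
Test piece S rot1 at col 4 (width 2): heights before test = [1 3 7 2 6 7]; fits = False

Answer: no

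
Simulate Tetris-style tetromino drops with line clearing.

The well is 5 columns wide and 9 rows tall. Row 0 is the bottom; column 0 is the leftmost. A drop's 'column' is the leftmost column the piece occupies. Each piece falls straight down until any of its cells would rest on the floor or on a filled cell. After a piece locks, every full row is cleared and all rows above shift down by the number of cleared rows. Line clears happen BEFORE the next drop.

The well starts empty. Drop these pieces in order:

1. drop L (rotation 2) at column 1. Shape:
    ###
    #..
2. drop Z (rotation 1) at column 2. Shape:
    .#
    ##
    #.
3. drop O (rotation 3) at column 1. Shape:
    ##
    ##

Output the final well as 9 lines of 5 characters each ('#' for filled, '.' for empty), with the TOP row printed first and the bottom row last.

Answer: .....
.....
.....
.##..
.###.
..##.
..#..
.###.
.#...

Derivation:
Drop 1: L rot2 at col 1 lands with bottom-row=0; cleared 0 line(s) (total 0); column heights now [0 2 2 2 0], max=2
Drop 2: Z rot1 at col 2 lands with bottom-row=2; cleared 0 line(s) (total 0); column heights now [0 2 4 5 0], max=5
Drop 3: O rot3 at col 1 lands with bottom-row=4; cleared 0 line(s) (total 0); column heights now [0 6 6 5 0], max=6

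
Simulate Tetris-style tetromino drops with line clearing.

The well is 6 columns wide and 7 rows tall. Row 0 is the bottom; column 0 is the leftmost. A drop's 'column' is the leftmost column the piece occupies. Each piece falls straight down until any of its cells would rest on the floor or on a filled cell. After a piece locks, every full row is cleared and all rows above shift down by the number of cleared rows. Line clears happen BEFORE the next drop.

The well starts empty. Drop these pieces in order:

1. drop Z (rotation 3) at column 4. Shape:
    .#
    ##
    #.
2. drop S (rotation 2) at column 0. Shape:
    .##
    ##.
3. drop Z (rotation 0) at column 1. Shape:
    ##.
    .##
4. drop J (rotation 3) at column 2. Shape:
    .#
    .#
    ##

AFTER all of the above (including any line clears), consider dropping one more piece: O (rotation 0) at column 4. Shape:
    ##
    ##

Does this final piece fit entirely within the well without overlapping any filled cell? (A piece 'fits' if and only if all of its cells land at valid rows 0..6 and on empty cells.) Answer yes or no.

Answer: yes

Derivation:
Drop 1: Z rot3 at col 4 lands with bottom-row=0; cleared 0 line(s) (total 0); column heights now [0 0 0 0 2 3], max=3
Drop 2: S rot2 at col 0 lands with bottom-row=0; cleared 0 line(s) (total 0); column heights now [1 2 2 0 2 3], max=3
Drop 3: Z rot0 at col 1 lands with bottom-row=2; cleared 0 line(s) (total 0); column heights now [1 4 4 3 2 3], max=4
Drop 4: J rot3 at col 2 lands with bottom-row=4; cleared 0 line(s) (total 0); column heights now [1 4 5 7 2 3], max=7
Test piece O rot0 at col 4 (width 2): heights before test = [1 4 5 7 2 3]; fits = True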